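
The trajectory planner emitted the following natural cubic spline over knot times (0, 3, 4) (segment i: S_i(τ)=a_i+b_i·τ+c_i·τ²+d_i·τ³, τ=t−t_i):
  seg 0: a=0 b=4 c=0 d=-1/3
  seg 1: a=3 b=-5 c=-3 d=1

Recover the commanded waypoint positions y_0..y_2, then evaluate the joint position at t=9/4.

y_0=0 y_1=3 y_2=-4
S(9/4) = 333/64

y_0 = S_0(0) = a_0 = 0
y_1 = S_1(0) = a_1 = 3
y_2 = S_1(1) = -4
t_q=9/4 is in segment 0 (τ=9/4); S_0(τ)=333/64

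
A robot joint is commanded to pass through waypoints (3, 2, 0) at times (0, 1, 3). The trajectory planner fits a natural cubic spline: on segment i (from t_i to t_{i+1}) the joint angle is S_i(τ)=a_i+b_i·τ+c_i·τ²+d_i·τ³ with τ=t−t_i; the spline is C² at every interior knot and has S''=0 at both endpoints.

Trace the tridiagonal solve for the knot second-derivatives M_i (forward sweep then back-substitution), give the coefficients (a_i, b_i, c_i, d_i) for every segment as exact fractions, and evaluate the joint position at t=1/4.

Δ: Δ0=-1, Δ1=-1
row 1: diag=6, rhs=0; c'=1/3, d'=0
back: M1=0
M: M0=0, M1=0, M2=0
seg 0: a=3, c=M0/2=0, d=(M1−M0)/(6·1)=0, b=Δ0−h0·(2M0+M1)/6=-1
seg 1: a=2, c=M1/2=0, d=(M2−M1)/(6·2)=0, b=Δ1−h1·(2M1+M2)/6=-1
t_q=1/4 → seg 0, τ=1/4; S=3+-1·τ+0·τ²+0·τ³=11/4

  seg 0: a=3 b=-1 c=0 d=0
  seg 1: a=2 b=-1 c=0 d=0
S(1/4) = 11/4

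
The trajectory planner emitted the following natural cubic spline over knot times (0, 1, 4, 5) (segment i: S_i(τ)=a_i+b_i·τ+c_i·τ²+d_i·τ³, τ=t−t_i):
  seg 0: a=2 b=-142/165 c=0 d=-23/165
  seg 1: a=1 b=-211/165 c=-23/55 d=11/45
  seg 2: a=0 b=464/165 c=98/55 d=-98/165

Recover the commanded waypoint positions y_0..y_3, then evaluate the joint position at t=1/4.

y_0=2 y_1=1 y_2=0 y_3=4
S(1/4) = 1255/704

y_0 = S_0(0) = a_0 = 2
y_1 = S_1(0) = a_1 = 1
y_2 = S_2(0) = a_2 = 0
y_3 = S_2(1) = 4
t_q=1/4 is in segment 0 (τ=1/4); S_0(τ)=1255/704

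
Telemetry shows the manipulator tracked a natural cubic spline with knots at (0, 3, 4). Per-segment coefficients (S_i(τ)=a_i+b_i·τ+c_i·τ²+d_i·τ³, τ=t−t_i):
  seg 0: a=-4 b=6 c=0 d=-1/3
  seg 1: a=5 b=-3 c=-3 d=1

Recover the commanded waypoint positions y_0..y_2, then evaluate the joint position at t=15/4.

y_0 = S_0(0) = a_0 = -4
y_1 = S_1(0) = a_1 = 5
y_2 = S_1(1) = 0
t_q=15/4 is in segment 1 (τ=3/4); S_1(τ)=95/64

y_0=-4 y_1=5 y_2=0
S(15/4) = 95/64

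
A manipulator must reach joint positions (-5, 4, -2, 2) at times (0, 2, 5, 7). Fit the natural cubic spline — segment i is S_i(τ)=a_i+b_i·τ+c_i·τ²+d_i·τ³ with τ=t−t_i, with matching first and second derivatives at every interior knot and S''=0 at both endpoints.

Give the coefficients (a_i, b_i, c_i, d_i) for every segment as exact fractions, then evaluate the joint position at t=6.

Δ: Δ0=9/2, Δ1=-2, Δ2=2
row 1: diag=10, rhs=-39; c'=3/10, d'=-39/10
row 2: denom=10−3·3/10=91/10; d'=(24−3·-39/10)/(91/10)=51/13
back: M2=51/13
back: M1=-39/10−3/10·51/13=-66/13
M: M0=0, M1=-66/13, M2=51/13, M3=0
seg 0: a=-5, c=M0/2=0, d=(M1−M0)/(6·2)=-11/26, b=Δ0−h0·(2M0+M1)/6=161/26
seg 1: a=4, c=M1/2=-33/13, d=(M2−M1)/(6·3)=1/2, b=Δ1−h1·(2M1+M2)/6=29/26
seg 2: a=-2, c=M2/2=51/26, d=(M3−M2)/(6·2)=-17/52, b=Δ2−h2·(2M2+M3)/6=-8/13
t_q=6 → seg 2, τ=1; S=-2+-8/13·τ+51/26·τ²+-17/52·τ³=-51/52

  seg 0: a=-5 b=161/26 c=0 d=-11/26
  seg 1: a=4 b=29/26 c=-33/13 d=1/2
  seg 2: a=-2 b=-8/13 c=51/26 d=-17/52
S(6) = -51/52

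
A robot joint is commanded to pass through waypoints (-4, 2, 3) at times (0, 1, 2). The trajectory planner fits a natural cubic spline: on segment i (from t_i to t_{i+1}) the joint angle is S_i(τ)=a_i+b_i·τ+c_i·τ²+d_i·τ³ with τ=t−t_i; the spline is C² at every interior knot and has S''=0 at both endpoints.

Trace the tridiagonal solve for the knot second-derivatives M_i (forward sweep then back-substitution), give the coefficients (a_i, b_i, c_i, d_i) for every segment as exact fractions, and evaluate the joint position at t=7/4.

Δ: Δ0=6, Δ1=1
row 1: diag=4, rhs=-30; c'=1/4, d'=-15/2
back: M1=-15/2
M: M0=0, M1=-15/2, M2=0
seg 0: a=-4, c=M0/2=0, d=(M1−M0)/(6·1)=-5/4, b=Δ0−h0·(2M0+M1)/6=29/4
seg 1: a=2, c=M1/2=-15/4, d=(M2−M1)/(6·1)=5/4, b=Δ1−h1·(2M1+M2)/6=7/2
t_q=7/4 → seg 1, τ=3/4; S=2+7/2·τ+-15/4·τ²+5/4·τ³=779/256

  seg 0: a=-4 b=29/4 c=0 d=-5/4
  seg 1: a=2 b=7/2 c=-15/4 d=5/4
S(7/4) = 779/256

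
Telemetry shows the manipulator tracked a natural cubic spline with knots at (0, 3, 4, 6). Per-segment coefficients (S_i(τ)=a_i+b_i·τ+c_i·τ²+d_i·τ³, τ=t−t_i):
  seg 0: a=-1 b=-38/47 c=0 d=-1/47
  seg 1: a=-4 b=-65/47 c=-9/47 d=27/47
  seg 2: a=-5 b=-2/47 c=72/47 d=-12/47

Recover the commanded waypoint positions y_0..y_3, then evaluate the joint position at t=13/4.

y_0=-1 y_1=-4 y_2=-5 y_3=-1
S(13/4) = -13081/3008

y_0 = S_0(0) = a_0 = -1
y_1 = S_1(0) = a_1 = -4
y_2 = S_2(0) = a_2 = -5
y_3 = S_2(2) = -1
t_q=13/4 is in segment 1 (τ=1/4); S_1(τ)=-13081/3008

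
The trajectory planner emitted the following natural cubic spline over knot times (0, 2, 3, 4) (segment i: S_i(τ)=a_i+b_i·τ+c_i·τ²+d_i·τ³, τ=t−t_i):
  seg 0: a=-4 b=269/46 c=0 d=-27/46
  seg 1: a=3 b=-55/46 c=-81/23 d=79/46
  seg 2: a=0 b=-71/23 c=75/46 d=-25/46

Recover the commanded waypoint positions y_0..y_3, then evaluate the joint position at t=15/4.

y_0=-4 y_1=3 y_2=0 y_3=-2
S(15/4) = -4791/2944

y_0 = S_0(0) = a_0 = -4
y_1 = S_1(0) = a_1 = 3
y_2 = S_2(0) = a_2 = 0
y_3 = S_2(1) = -2
t_q=15/4 is in segment 2 (τ=3/4); S_2(τ)=-4791/2944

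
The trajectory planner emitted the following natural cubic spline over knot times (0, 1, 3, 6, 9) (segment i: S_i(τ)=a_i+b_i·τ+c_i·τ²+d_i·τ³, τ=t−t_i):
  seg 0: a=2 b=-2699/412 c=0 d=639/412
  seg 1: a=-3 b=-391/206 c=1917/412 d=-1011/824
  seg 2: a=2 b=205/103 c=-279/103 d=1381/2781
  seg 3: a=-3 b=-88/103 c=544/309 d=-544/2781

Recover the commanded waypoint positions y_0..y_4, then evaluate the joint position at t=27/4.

y_0 = S_0(0) = a_0 = 2
y_1 = S_1(0) = a_1 = -3
y_2 = S_2(0) = a_2 = 2
y_3 = S_3(0) = a_3 = -3
y_4 = S_3(3) = 5
t_q=27/4 is in segment 3 (τ=3/4); S_3(τ)=-563/206

y_0=2 y_1=-3 y_2=2 y_3=-3 y_4=5
S(27/4) = -563/206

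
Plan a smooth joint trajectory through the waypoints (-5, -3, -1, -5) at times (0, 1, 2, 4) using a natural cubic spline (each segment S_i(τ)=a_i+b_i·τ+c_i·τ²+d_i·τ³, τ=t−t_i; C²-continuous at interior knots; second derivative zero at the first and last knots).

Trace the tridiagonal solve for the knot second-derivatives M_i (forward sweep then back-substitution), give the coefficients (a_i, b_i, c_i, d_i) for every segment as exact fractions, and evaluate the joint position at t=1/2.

Δ: Δ0=2, Δ1=2, Δ2=-2
row 1: diag=4, rhs=0; c'=1/4, d'=0
row 2: denom=6−1·1/4=23/4; d'=(-24−1·0)/(23/4)=-96/23
back: M2=-96/23
back: M1=0−1/4·-96/23=24/23
M: M0=0, M1=24/23, M2=-96/23, M3=0
seg 0: a=-5, c=M0/2=0, d=(M1−M0)/(6·1)=4/23, b=Δ0−h0·(2M0+M1)/6=42/23
seg 1: a=-3, c=M1/2=12/23, d=(M2−M1)/(6·1)=-20/23, b=Δ1−h1·(2M1+M2)/6=54/23
seg 2: a=-1, c=M2/2=-48/23, d=(M3−M2)/(6·2)=8/23, b=Δ2−h2·(2M2+M3)/6=18/23
t_q=1/2 → seg 0, τ=1/2; S=-5+42/23·τ+0·τ²+4/23·τ³=-187/46

  seg 0: a=-5 b=42/23 c=0 d=4/23
  seg 1: a=-3 b=54/23 c=12/23 d=-20/23
  seg 2: a=-1 b=18/23 c=-48/23 d=8/23
S(1/2) = -187/46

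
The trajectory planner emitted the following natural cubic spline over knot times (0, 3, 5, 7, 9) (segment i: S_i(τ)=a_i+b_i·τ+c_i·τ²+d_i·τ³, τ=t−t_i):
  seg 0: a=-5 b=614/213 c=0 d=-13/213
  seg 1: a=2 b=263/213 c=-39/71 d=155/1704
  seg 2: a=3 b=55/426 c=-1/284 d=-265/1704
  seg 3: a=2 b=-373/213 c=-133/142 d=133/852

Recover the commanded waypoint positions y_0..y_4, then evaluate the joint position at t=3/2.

y_0 = S_0(0) = a_0 = -5
y_1 = S_1(0) = a_1 = 2
y_2 = S_2(0) = a_2 = 3
y_3 = S_3(0) = a_3 = 2
y_4 = S_3(2) = -4
t_q=3/2 is in segment 0 (τ=3/2); S_0(τ)=-501/568

y_0=-5 y_1=2 y_2=3 y_3=2 y_4=-4
S(3/2) = -501/568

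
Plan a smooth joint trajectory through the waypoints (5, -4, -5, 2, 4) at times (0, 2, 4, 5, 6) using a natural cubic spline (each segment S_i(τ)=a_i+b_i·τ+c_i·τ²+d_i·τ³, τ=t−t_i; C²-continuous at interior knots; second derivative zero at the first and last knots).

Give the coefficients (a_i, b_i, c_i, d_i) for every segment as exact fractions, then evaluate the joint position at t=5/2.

Δ: Δ0=-9/2, Δ1=-1/2, Δ2=7, Δ3=2
row 1: diag=8, rhs=24; c'=1/4, d'=3
row 2: denom=6−2·1/4=11/2; d'=(45−2·3)/(11/2)=78/11
row 3: denom=4−1·2/11=42/11; d'=(-30−1·78/11)/(42/11)=-68/7
back: M3=-68/7
back: M2=78/11−2/11·-68/7=62/7
back: M1=3−1/4·62/7=11/14
M: M0=0, M1=11/14, M2=62/7, M3=-68/7, M4=0
seg 0: a=5, c=M0/2=0, d=(M1−M0)/(6·2)=11/168, b=Δ0−h0·(2M0+M1)/6=-100/21
seg 1: a=-4, c=M1/2=11/28, d=(M2−M1)/(6·2)=113/168, b=Δ1−h1·(2M1+M2)/6=-167/42
seg 2: a=-5, c=M2/2=31/7, d=(M3−M2)/(6·1)=-65/21, b=Δ2−h2·(2M2+M3)/6=17/3
seg 3: a=2, c=M3/2=-34/7, d=(M4−M3)/(6·1)=34/21, b=Δ3−h3·(2M3+M4)/6=110/21
t_q=5/2 → seg 1, τ=1/2; S=-4+-167/42·τ+11/28·τ²+113/168·τ³=-2601/448

  seg 0: a=5 b=-100/21 c=0 d=11/168
  seg 1: a=-4 b=-167/42 c=11/28 d=113/168
  seg 2: a=-5 b=17/3 c=31/7 d=-65/21
  seg 3: a=2 b=110/21 c=-34/7 d=34/21
S(5/2) = -2601/448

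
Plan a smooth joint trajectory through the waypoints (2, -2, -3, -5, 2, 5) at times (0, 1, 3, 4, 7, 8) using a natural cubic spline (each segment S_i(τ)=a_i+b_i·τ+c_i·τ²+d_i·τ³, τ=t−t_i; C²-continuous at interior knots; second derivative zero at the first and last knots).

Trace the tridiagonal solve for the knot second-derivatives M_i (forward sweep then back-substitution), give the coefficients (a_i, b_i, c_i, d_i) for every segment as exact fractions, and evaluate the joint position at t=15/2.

Δ: Δ0=-4, Δ1=-1/2, Δ2=-2, Δ3=7/3, Δ4=3
row 1: diag=6, rhs=21; c'=1/3, d'=7/2
row 2: denom=6−2·1/3=16/3; d'=(-9−2·7/2)/(16/3)=-3
row 3: denom=8−1·3/16=125/16; d'=(26−1·-3)/(125/16)=464/125
row 4: denom=8−3·48/125=856/125; d'=(4−3·464/125)/(856/125)=-223/214
back: M4=-223/214
back: M3=464/125−48/125·-223/214=440/107
back: M2=-3−3/16·440/107=-807/214
back: M1=7/2−1/3·-807/214=509/107
M: M0=0, M1=509/107, M2=-807/214, M3=440/107, M4=-223/214, M5=0
seg 0: a=2, c=M0/2=0, d=(M1−M0)/(6·1)=509/642, b=Δ0−h0·(2M0+M1)/6=-3077/642
seg 1: a=-2, c=M1/2=509/214, d=(M2−M1)/(6·2)=-1825/2568, b=Δ1−h1·(2M1+M2)/6=-775/321
seg 2: a=-3, c=M2/2=-807/428, d=(M3−M2)/(6·1)=1687/1284, b=Δ2−h2·(2M2+M3)/6=-917/642
seg 3: a=-5, c=M3/2=220/107, d=(M4−M3)/(6·3)=-1103/3852, b=Δ3−h3·(2M3+M4)/6=-1615/1284
seg 4: a=2, c=M4/2=-223/428, d=(M5−M4)/(6·1)=223/1284, b=Δ4−h4·(2M4+M5)/6=2149/642
t_q=15/2 → seg 4, τ=1/2; S=2+2149/642·τ+-223/428·τ²+223/1284·τ³=12207/3424

  seg 0: a=2 b=-3077/642 c=0 d=509/642
  seg 1: a=-2 b=-775/321 c=509/214 d=-1825/2568
  seg 2: a=-3 b=-917/642 c=-807/428 d=1687/1284
  seg 3: a=-5 b=-1615/1284 c=220/107 d=-1103/3852
  seg 4: a=2 b=2149/642 c=-223/428 d=223/1284
S(15/2) = 12207/3424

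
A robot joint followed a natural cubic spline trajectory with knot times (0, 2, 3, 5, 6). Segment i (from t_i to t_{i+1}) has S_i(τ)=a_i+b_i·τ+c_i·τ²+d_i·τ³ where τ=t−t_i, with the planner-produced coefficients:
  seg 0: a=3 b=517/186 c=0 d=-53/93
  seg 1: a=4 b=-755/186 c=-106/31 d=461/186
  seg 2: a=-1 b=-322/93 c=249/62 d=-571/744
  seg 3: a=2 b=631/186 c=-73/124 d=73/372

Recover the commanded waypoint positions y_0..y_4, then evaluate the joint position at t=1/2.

y_0=3 y_1=4 y_2=-1 y_3=2 y_4=5
S(1/2) = 1071/248

y_0 = S_0(0) = a_0 = 3
y_1 = S_1(0) = a_1 = 4
y_2 = S_2(0) = a_2 = -1
y_3 = S_3(0) = a_3 = 2
y_4 = S_3(1) = 5
t_q=1/2 is in segment 0 (τ=1/2); S_0(τ)=1071/248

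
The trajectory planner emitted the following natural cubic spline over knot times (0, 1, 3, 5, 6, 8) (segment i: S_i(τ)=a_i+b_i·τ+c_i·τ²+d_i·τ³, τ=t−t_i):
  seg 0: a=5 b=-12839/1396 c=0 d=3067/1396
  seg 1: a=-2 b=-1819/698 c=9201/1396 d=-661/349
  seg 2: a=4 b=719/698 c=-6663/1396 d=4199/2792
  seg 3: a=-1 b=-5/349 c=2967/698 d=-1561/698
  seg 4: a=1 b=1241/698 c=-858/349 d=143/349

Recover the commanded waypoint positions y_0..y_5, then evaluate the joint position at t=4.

y_0=5 y_1=-2 y_2=4 y_3=-1 y_4=1 y_5=-2
S(4) = 4917/2792

y_0 = S_0(0) = a_0 = 5
y_1 = S_1(0) = a_1 = -2
y_2 = S_2(0) = a_2 = 4
y_3 = S_3(0) = a_3 = -1
y_4 = S_4(0) = a_4 = 1
y_5 = S_4(2) = -2
t_q=4 is in segment 2 (τ=1); S_2(τ)=4917/2792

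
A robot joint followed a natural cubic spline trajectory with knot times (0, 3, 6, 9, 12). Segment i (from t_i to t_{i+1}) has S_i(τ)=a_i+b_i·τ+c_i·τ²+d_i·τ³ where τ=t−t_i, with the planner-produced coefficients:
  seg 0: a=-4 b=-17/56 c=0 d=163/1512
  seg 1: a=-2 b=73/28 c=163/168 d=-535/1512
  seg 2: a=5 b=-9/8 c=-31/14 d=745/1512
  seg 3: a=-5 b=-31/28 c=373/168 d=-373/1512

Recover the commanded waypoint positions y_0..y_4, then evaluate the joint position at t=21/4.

y_0 = S_0(0) = a_0 = -4
y_1 = S_1(0) = a_1 = -2
y_2 = S_2(0) = a_2 = 5
y_3 = S_3(0) = a_3 = -5
y_4 = S_3(3) = 5
t_q=21/4 is in segment 1 (τ=9/4); S_1(τ)=17015/3584

y_0=-4 y_1=-2 y_2=5 y_3=-5 y_4=5
S(21/4) = 17015/3584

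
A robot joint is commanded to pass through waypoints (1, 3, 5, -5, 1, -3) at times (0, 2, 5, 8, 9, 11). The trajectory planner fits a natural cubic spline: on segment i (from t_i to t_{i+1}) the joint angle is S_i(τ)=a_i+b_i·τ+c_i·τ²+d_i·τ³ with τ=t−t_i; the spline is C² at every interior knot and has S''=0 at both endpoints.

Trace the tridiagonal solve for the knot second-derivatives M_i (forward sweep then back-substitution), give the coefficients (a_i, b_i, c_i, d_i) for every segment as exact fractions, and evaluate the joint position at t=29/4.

  seg 0: a=1 b=2737/4677 c=0 d=485/4677
  seg 1: a=3 b=8557/4677 c=970/1559 d=-4723/14031
  seg 2: a=5 b=-16490/4677 c=-3753/1559 d=3853/4677
  seg 3: a=-5 b=19987/4677 c=7806/1559 d=-15343/4677
  seg 4: a=1 b=20794/4677 c=-7537/1559 d=7537/9354
S(29/4) = -572333/99776

Δ: Δ0=1, Δ1=2/3, Δ2=-10/3, Δ3=6, Δ4=-2
row 1: diag=10, rhs=-2; c'=3/10, d'=-1/5
row 2: denom=12−3·3/10=111/10; d'=(-24−3·-1/5)/(111/10)=-78/37
row 3: denom=8−3·10/37=266/37; d'=(56−3·-78/37)/(266/37)=1153/133
row 4: denom=6−1·37/266=1559/266; d'=(-48−1·1153/133)/(1559/266)=-15074/1559
back: M4=-15074/1559
back: M3=1153/133−37/266·-15074/1559=15612/1559
back: M2=-78/37−10/37·15612/1559=-7506/1559
back: M1=-1/5−3/10·-7506/1559=1940/1559
M: M0=0, M1=1940/1559, M2=-7506/1559, M3=15612/1559, M4=-15074/1559, M5=0
seg 0: a=1, c=M0/2=0, d=(M1−M0)/(6·2)=485/4677, b=Δ0−h0·(2M0+M1)/6=2737/4677
seg 1: a=3, c=M1/2=970/1559, d=(M2−M1)/(6·3)=-4723/14031, b=Δ1−h1·(2M1+M2)/6=8557/4677
seg 2: a=5, c=M2/2=-3753/1559, d=(M3−M2)/(6·3)=3853/4677, b=Δ2−h2·(2M2+M3)/6=-16490/4677
seg 3: a=-5, c=M3/2=7806/1559, d=(M4−M3)/(6·1)=-15343/4677, b=Δ3−h3·(2M3+M4)/6=19987/4677
seg 4: a=1, c=M4/2=-7537/1559, d=(M5−M4)/(6·2)=7537/9354, b=Δ4−h4·(2M4+M5)/6=20794/4677
t_q=29/4 → seg 2, τ=9/4; S=5+-16490/4677·τ+-3753/1559·τ²+3853/4677·τ³=-572333/99776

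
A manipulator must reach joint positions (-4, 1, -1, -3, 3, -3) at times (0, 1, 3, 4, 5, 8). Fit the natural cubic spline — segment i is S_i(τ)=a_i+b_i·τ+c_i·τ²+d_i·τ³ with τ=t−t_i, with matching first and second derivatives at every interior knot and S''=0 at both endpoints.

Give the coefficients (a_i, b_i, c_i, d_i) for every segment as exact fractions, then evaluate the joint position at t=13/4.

  seg 0: a=-4 b=2791/472 c=0 d=-431/472
  seg 1: a=1 b=749/236 c=-1293/472 d=77/236
  seg 2: a=-1 b=-913/236 c=-369/472 d=1251/472
  seg 3: a=-3 b=1189/472 c=423/59 d=-1741/472
  seg 4: a=3 b=1367/236 c=-1839/472 d=613/1416
S(13/4) = -1011/512

Δ: Δ0=5, Δ1=-1, Δ2=-2, Δ3=6, Δ4=-2
row 1: diag=6, rhs=-36; c'=1/3, d'=-6
row 2: denom=6−2·1/3=16/3; d'=(-6−2·-6)/(16/3)=9/8
row 3: denom=4−1·3/16=61/16; d'=(48−1·9/8)/(61/16)=750/61
row 4: denom=8−1·16/61=472/61; d'=(-48−1·750/61)/(472/61)=-1839/236
back: M4=-1839/236
back: M3=750/61−16/61·-1839/236=846/59
back: M2=9/8−3/16·846/59=-369/236
back: M1=-6−1/3·-369/236=-1293/236
M: M0=0, M1=-1293/236, M2=-369/236, M3=846/59, M4=-1839/236, M5=0
seg 0: a=-4, c=M0/2=0, d=(M1−M0)/(6·1)=-431/472, b=Δ0−h0·(2M0+M1)/6=2791/472
seg 1: a=1, c=M1/2=-1293/472, d=(M2−M1)/(6·2)=77/236, b=Δ1−h1·(2M1+M2)/6=749/236
seg 2: a=-1, c=M2/2=-369/472, d=(M3−M2)/(6·1)=1251/472, b=Δ2−h2·(2M2+M3)/6=-913/236
seg 3: a=-3, c=M3/2=423/59, d=(M4−M3)/(6·1)=-1741/472, b=Δ3−h3·(2M3+M4)/6=1189/472
seg 4: a=3, c=M4/2=-1839/472, d=(M5−M4)/(6·3)=613/1416, b=Δ4−h4·(2M4+M5)/6=1367/236
t_q=13/4 → seg 2, τ=1/4; S=-1+-913/236·τ+-369/472·τ²+1251/472·τ³=-1011/512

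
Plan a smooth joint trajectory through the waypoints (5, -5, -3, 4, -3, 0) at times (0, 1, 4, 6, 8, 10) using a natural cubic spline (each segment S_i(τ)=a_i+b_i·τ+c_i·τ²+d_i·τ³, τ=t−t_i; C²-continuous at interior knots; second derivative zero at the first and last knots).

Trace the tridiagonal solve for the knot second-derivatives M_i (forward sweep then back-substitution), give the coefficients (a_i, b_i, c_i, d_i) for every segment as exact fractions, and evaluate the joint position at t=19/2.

  seg 0: a=5 b=-67789/6006 c=0 d=7729/6006
  seg 1: a=-5 b=-22301/3003 c=7729/2002 d=-635/1638
  seg 2: a=-3 b=2435/462 c=372/1001 d=-7549/12012
  seg 3: a=4 b=-673/858 c=-6805/2002 d=3065/3003
  seg 4: a=-3 b=-12811/6006 c=5455/2002 d=-5455/12012
S(19/2) = -51299/32032

Δ: Δ0=-10, Δ1=2/3, Δ2=7/2, Δ3=-7/2, Δ4=3/2
row 1: diag=8, rhs=64; c'=3/8, d'=8
row 2: denom=10−3·3/8=71/8; d'=(17−3·8)/(71/8)=-56/71
row 3: denom=8−2·16/71=536/71; d'=(-42−2·-56/71)/(536/71)=-1435/268
row 4: denom=8−2·71/268=1001/134; d'=(30−2·-1435/268)/(1001/134)=5455/1001
back: M4=5455/1001
back: M3=-1435/268−71/268·5455/1001=-6805/1001
back: M2=-56/71−16/71·-6805/1001=744/1001
back: M1=8−3/8·744/1001=7729/1001
M: M0=0, M1=7729/1001, M2=744/1001, M3=-6805/1001, M4=5455/1001, M5=0
seg 0: a=5, c=M0/2=0, d=(M1−M0)/(6·1)=7729/6006, b=Δ0−h0·(2M0+M1)/6=-67789/6006
seg 1: a=-5, c=M1/2=7729/2002, d=(M2−M1)/(6·3)=-635/1638, b=Δ1−h1·(2M1+M2)/6=-22301/3003
seg 2: a=-3, c=M2/2=372/1001, d=(M3−M2)/(6·2)=-7549/12012, b=Δ2−h2·(2M2+M3)/6=2435/462
seg 3: a=4, c=M3/2=-6805/2002, d=(M4−M3)/(6·2)=3065/3003, b=Δ3−h3·(2M3+M4)/6=-673/858
seg 4: a=-3, c=M4/2=5455/2002, d=(M5−M4)/(6·2)=-5455/12012, b=Δ4−h4·(2M4+M5)/6=-12811/6006
t_q=19/2 → seg 4, τ=3/2; S=-3+-12811/6006·τ+5455/2002·τ²+-5455/12012·τ³=-51299/32032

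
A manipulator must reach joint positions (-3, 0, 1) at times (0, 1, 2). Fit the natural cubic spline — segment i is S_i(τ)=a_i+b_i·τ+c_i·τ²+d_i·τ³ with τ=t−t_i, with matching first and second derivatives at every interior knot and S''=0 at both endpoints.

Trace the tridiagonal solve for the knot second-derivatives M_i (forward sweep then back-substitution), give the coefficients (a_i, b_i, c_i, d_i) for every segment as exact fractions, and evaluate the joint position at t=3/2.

Δ: Δ0=3, Δ1=1
row 1: diag=4, rhs=-12; c'=1/4, d'=-3
back: M1=-3
M: M0=0, M1=-3, M2=0
seg 0: a=-3, c=M0/2=0, d=(M1−M0)/(6·1)=-1/2, b=Δ0−h0·(2M0+M1)/6=7/2
seg 1: a=0, c=M1/2=-3/2, d=(M2−M1)/(6·1)=1/2, b=Δ1−h1·(2M1+M2)/6=2
t_q=3/2 → seg 1, τ=1/2; S=0+2·τ+-3/2·τ²+1/2·τ³=11/16

  seg 0: a=-3 b=7/2 c=0 d=-1/2
  seg 1: a=0 b=2 c=-3/2 d=1/2
S(3/2) = 11/16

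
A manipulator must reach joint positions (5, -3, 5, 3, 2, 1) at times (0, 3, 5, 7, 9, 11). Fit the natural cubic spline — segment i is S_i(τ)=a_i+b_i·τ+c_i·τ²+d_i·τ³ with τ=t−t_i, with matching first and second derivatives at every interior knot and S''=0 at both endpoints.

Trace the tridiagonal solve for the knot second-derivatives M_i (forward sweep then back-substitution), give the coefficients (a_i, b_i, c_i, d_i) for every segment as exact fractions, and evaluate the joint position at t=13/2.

  seg 0: a=5 b=-8293/1590 c=0 d=1351/4770
  seg 1: a=-3 b=1933/795 c=1351/530 d=-1403/1590
  seg 2: a=5 b=1621/795 c=-291/106 d=1949/3180
  seg 3: a=3 b=-1262/795 c=247/265 d=-247/1272
  seg 4: a=2 b=-301/1590 c=-247/1060 d=247/6360
S(13/2) = 33497/8480

Δ: Δ0=-8/3, Δ1=4, Δ2=-1, Δ3=-1/2, Δ4=-1/2
row 1: diag=10, rhs=40; c'=1/5, d'=4
row 2: denom=8−2·1/5=38/5; d'=(-30−2·4)/(38/5)=-5
row 3: denom=8−2·5/19=142/19; d'=(3−2·-5)/(142/19)=247/142
row 4: denom=8−2·19/71=530/71; d'=(0−2·247/142)/(530/71)=-247/530
back: M4=-247/530
back: M3=247/142−19/71·-247/530=494/265
back: M2=-5−5/19·494/265=-291/53
back: M1=4−1/5·-291/53=1351/265
M: M0=0, M1=1351/265, M2=-291/53, M3=494/265, M4=-247/530, M5=0
seg 0: a=5, c=M0/2=0, d=(M1−M0)/(6·3)=1351/4770, b=Δ0−h0·(2M0+M1)/6=-8293/1590
seg 1: a=-3, c=M1/2=1351/530, d=(M2−M1)/(6·2)=-1403/1590, b=Δ1−h1·(2M1+M2)/6=1933/795
seg 2: a=5, c=M2/2=-291/106, d=(M3−M2)/(6·2)=1949/3180, b=Δ2−h2·(2M2+M3)/6=1621/795
seg 3: a=3, c=M3/2=247/265, d=(M4−M3)/(6·2)=-247/1272, b=Δ3−h3·(2M3+M4)/6=-1262/795
seg 4: a=2, c=M4/2=-247/1060, d=(M5−M4)/(6·2)=247/6360, b=Δ4−h4·(2M4+M5)/6=-301/1590
t_q=13/2 → seg 2, τ=3/2; S=5+1621/795·τ+-291/106·τ²+1949/3180·τ³=33497/8480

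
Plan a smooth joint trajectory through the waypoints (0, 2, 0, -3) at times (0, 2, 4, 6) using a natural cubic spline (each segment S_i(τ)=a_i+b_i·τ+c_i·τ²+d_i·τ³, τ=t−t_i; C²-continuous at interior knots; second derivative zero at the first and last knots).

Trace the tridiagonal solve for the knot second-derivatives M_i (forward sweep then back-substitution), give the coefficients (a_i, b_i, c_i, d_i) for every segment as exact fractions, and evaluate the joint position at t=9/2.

Δ: Δ0=1, Δ1=-1, Δ2=-3/2
row 1: diag=8, rhs=-12; c'=1/4, d'=-3/2
row 2: denom=8−2·1/4=15/2; d'=(-3−2·-3/2)/(15/2)=0
back: M2=0
back: M1=-3/2−1/4·0=-3/2
M: M0=0, M1=-3/2, M2=0, M3=0
seg 0: a=0, c=M0/2=0, d=(M1−M0)/(6·2)=-1/8, b=Δ0−h0·(2M0+M1)/6=3/2
seg 1: a=2, c=M1/2=-3/4, d=(M2−M1)/(6·2)=1/8, b=Δ1−h1·(2M1+M2)/6=0
seg 2: a=0, c=M2/2=0, d=(M3−M2)/(6·2)=0, b=Δ2−h2·(2M2+M3)/6=-3/2
t_q=9/2 → seg 2, τ=1/2; S=0+-3/2·τ+0·τ²+0·τ³=-3/4

  seg 0: a=0 b=3/2 c=0 d=-1/8
  seg 1: a=2 b=0 c=-3/4 d=1/8
  seg 2: a=0 b=-3/2 c=0 d=0
S(9/2) = -3/4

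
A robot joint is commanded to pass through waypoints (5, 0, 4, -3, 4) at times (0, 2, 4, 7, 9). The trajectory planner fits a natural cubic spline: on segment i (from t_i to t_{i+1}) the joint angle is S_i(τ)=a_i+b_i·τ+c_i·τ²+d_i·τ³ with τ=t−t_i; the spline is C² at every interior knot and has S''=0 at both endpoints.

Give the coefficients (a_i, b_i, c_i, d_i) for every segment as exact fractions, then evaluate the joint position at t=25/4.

  seg 0: a=5 b=-8347/2064 c=0 d=3187/8256
  seg 1: a=0 b=607/1032 c=3187/1376 d=-6647/8256
  seg 2: a=4 b=395/2064 c=-865/344 d=1151/2064
  seg 3: a=-3 b=83/516 c=1723/688 d=-1723/4128
S(25/4) = -85739/44032

Δ: Δ0=-5/2, Δ1=2, Δ2=-7/3, Δ3=7/2
row 1: diag=8, rhs=27; c'=1/4, d'=27/8
row 2: denom=10−2·1/4=19/2; d'=(-26−2·27/8)/(19/2)=-131/38
row 3: denom=10−3·6/19=172/19; d'=(35−3·-131/38)/(172/19)=1723/344
back: M3=1723/344
back: M2=-131/38−6/19·1723/344=-865/172
back: M1=27/8−1/4·-865/172=3187/688
M: M0=0, M1=3187/688, M2=-865/172, M3=1723/344, M4=0
seg 0: a=5, c=M0/2=0, d=(M1−M0)/(6·2)=3187/8256, b=Δ0−h0·(2M0+M1)/6=-8347/2064
seg 1: a=0, c=M1/2=3187/1376, d=(M2−M1)/(6·2)=-6647/8256, b=Δ1−h1·(2M1+M2)/6=607/1032
seg 2: a=4, c=M2/2=-865/344, d=(M3−M2)/(6·3)=1151/2064, b=Δ2−h2·(2M2+M3)/6=395/2064
seg 3: a=-3, c=M3/2=1723/688, d=(M4−M3)/(6·2)=-1723/4128, b=Δ3−h3·(2M3+M4)/6=83/516
t_q=25/4 → seg 2, τ=9/4; S=4+395/2064·τ+-865/344·τ²+1151/2064·τ³=-85739/44032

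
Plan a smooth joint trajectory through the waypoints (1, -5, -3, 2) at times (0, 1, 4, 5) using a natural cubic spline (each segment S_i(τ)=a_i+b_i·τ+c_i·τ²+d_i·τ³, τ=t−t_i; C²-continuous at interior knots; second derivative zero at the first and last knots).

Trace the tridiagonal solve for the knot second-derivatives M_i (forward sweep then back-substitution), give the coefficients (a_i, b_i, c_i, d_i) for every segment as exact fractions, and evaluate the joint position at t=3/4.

Δ: Δ0=-6, Δ1=2/3, Δ2=5
row 1: diag=8, rhs=40; c'=3/8, d'=5
row 2: denom=8−3·3/8=55/8; d'=(26−3·5)/(55/8)=8/5
back: M2=8/5
back: M1=5−3/8·8/5=22/5
M: M0=0, M1=22/5, M2=8/5, M3=0
seg 0: a=1, c=M0/2=0, d=(M1−M0)/(6·1)=11/15, b=Δ0−h0·(2M0+M1)/6=-101/15
seg 1: a=-5, c=M1/2=11/5, d=(M2−M1)/(6·3)=-7/45, b=Δ1−h1·(2M1+M2)/6=-68/15
seg 2: a=-3, c=M2/2=4/5, d=(M3−M2)/(6·1)=-4/15, b=Δ2−h2·(2M2+M3)/6=67/15
t_q=3/4 → seg 0, τ=3/4; S=1+-101/15·τ+0·τ²+11/15·τ³=-1197/320

  seg 0: a=1 b=-101/15 c=0 d=11/15
  seg 1: a=-5 b=-68/15 c=11/5 d=-7/45
  seg 2: a=-3 b=67/15 c=4/5 d=-4/15
S(3/4) = -1197/320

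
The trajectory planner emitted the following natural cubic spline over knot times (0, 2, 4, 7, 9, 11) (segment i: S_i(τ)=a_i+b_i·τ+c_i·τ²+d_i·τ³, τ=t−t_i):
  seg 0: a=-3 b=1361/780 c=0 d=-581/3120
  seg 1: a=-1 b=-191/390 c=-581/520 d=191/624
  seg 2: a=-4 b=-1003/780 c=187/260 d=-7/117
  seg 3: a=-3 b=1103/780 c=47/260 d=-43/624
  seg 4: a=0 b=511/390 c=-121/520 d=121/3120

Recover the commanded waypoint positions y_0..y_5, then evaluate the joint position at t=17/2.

y_0 = S_0(0) = a_0 = -3
y_1 = S_1(0) = a_1 = -1
y_2 = S_2(0) = a_2 = -4
y_3 = S_3(0) = a_3 = -3
y_4 = S_4(0) = a_4 = 0
y_5 = S_4(2) = 2
t_q=17/2 is in segment 3 (τ=3/2); S_3(τ)=-451/640

y_0=-3 y_1=-1 y_2=-4 y_3=-3 y_4=0 y_5=2
S(17/2) = -451/640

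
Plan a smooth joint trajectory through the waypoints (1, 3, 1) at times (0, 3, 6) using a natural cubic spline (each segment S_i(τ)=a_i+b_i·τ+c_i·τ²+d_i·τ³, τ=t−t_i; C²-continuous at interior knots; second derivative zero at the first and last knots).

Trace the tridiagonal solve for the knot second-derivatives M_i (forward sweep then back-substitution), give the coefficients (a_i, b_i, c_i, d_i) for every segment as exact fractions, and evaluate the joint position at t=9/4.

Δ: Δ0=2/3, Δ1=-2/3
row 1: diag=12, rhs=-8; c'=1/4, d'=-2/3
back: M1=-2/3
M: M0=0, M1=-2/3, M2=0
seg 0: a=1, c=M0/2=0, d=(M1−M0)/(6·3)=-1/27, b=Δ0−h0·(2M0+M1)/6=1
seg 1: a=3, c=M1/2=-1/3, d=(M2−M1)/(6·3)=1/27, b=Δ1−h1·(2M1+M2)/6=0
t_q=9/4 → seg 0, τ=9/4; S=1+1·τ+0·τ²+-1/27·τ³=181/64

  seg 0: a=1 b=1 c=0 d=-1/27
  seg 1: a=3 b=0 c=-1/3 d=1/27
S(9/4) = 181/64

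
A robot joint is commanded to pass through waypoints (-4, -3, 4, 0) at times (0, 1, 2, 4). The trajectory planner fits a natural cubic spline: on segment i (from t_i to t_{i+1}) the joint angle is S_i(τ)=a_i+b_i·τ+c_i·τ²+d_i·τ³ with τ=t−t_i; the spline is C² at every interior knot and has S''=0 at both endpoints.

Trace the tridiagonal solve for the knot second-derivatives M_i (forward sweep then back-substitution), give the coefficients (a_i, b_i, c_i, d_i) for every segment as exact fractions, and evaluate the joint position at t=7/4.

  seg 0: a=-4 b=-22/23 c=0 d=45/23
  seg 1: a=-3 b=113/23 c=135/23 d=-87/23
  seg 2: a=4 b=122/23 c=-126/23 d=21/23
S(7/4) = 153/64

Δ: Δ0=1, Δ1=7, Δ2=-2
row 1: diag=4, rhs=36; c'=1/4, d'=9
row 2: denom=6−1·1/4=23/4; d'=(-54−1·9)/(23/4)=-252/23
back: M2=-252/23
back: M1=9−1/4·-252/23=270/23
M: M0=0, M1=270/23, M2=-252/23, M3=0
seg 0: a=-4, c=M0/2=0, d=(M1−M0)/(6·1)=45/23, b=Δ0−h0·(2M0+M1)/6=-22/23
seg 1: a=-3, c=M1/2=135/23, d=(M2−M1)/(6·1)=-87/23, b=Δ1−h1·(2M1+M2)/6=113/23
seg 2: a=4, c=M2/2=-126/23, d=(M3−M2)/(6·2)=21/23, b=Δ2−h2·(2M2+M3)/6=122/23
t_q=7/4 → seg 1, τ=3/4; S=-3+113/23·τ+135/23·τ²+-87/23·τ³=153/64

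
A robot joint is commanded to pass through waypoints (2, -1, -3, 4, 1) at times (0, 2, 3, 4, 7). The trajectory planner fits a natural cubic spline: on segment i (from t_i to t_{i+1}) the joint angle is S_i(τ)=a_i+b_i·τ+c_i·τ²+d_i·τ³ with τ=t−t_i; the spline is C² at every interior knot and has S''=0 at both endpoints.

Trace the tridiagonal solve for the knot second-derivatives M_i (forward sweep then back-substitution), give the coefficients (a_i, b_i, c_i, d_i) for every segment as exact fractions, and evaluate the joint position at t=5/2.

Δ: Δ0=-3/2, Δ1=-2, Δ2=7, Δ3=-1
row 1: diag=6, rhs=-3; c'=1/6, d'=-1/2
row 2: denom=4−1·1/6=23/6; d'=(54−1·-1/2)/(23/6)=327/23
row 3: denom=8−1·6/23=178/23; d'=(-48−1·327/23)/(178/23)=-1431/178
back: M3=-1431/178
back: M2=327/23−6/23·-1431/178=1452/89
back: M1=-1/2−1/6·1452/89=-573/178
M: M0=0, M1=-573/178, M2=1452/89, M3=-1431/178, M4=0
seg 0: a=2, c=M0/2=0, d=(M1−M0)/(6·2)=-191/712, b=Δ0−h0·(2M0+M1)/6=-38/89
seg 1: a=-1, c=M1/2=-573/356, d=(M2−M1)/(6·1)=1159/356, b=Δ1−h1·(2M1+M2)/6=-649/178
seg 2: a=-3, c=M2/2=726/89, d=(M3−M2)/(6·1)=-1445/356, b=Δ2−h2·(2M2+M3)/6=1033/356
seg 3: a=4, c=M3/2=-1431/356, d=(M4−M3)/(6·3)=159/356, b=Δ3−h3·(2M3+M4)/6=1253/178
t_q=5/2 → seg 1, τ=1/2; S=-1+-649/178·τ+-573/356·τ²+1159/356·τ³=-8027/2848

  seg 0: a=2 b=-38/89 c=0 d=-191/712
  seg 1: a=-1 b=-649/178 c=-573/356 d=1159/356
  seg 2: a=-3 b=1033/356 c=726/89 d=-1445/356
  seg 3: a=4 b=1253/178 c=-1431/356 d=159/356
S(5/2) = -8027/2848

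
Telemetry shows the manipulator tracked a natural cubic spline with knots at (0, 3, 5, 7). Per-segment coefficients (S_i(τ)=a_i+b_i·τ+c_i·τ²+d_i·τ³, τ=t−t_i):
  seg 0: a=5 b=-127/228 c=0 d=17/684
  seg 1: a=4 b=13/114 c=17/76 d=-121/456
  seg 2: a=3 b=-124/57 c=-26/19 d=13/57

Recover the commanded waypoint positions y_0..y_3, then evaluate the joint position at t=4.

y_0 = S_0(0) = a_0 = 5
y_1 = S_1(0) = a_1 = 4
y_2 = S_2(0) = a_2 = 3
y_3 = S_2(2) = -5
t_q=4 is in segment 1 (τ=1); S_1(τ)=619/152

y_0=5 y_1=4 y_2=3 y_3=-5
S(4) = 619/152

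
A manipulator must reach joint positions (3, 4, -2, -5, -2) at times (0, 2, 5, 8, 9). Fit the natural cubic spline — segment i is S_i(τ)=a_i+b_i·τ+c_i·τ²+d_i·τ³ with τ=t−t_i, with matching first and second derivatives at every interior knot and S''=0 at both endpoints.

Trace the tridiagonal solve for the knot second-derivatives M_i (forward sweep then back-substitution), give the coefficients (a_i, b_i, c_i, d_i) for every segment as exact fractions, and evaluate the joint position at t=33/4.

  seg 0: a=3 b=135/133 c=0 d=-137/1064
  seg 1: a=4 b=-141/266 c=-411/532 d=451/4788
  seg 2: a=-2 b=-1395/532 c=10/133 d=743/4788
  seg 3: a=-5 b=537/266 c=783/532 d=-261/532
S(33/4) = -21455/4864

Δ: Δ0=1/2, Δ1=-2, Δ2=-1, Δ3=3
row 1: diag=10, rhs=-15; c'=3/10, d'=-3/2
row 2: denom=12−3·3/10=111/10; d'=(6−3·-3/2)/(111/10)=35/37
row 3: denom=8−3·10/37=266/37; d'=(24−3·35/37)/(266/37)=783/266
back: M3=783/266
back: M2=35/37−10/37·783/266=20/133
back: M1=-3/2−3/10·20/133=-411/266
M: M0=0, M1=-411/266, M2=20/133, M3=783/266, M4=0
seg 0: a=3, c=M0/2=0, d=(M1−M0)/(6·2)=-137/1064, b=Δ0−h0·(2M0+M1)/6=135/133
seg 1: a=4, c=M1/2=-411/532, d=(M2−M1)/(6·3)=451/4788, b=Δ1−h1·(2M1+M2)/6=-141/266
seg 2: a=-2, c=M2/2=10/133, d=(M3−M2)/(6·3)=743/4788, b=Δ2−h2·(2M2+M3)/6=-1395/532
seg 3: a=-5, c=M3/2=783/532, d=(M4−M3)/(6·1)=-261/532, b=Δ3−h3·(2M3+M4)/6=537/266
t_q=33/4 → seg 3, τ=1/4; S=-5+537/266·τ+783/532·τ²+-261/532·τ³=-21455/4864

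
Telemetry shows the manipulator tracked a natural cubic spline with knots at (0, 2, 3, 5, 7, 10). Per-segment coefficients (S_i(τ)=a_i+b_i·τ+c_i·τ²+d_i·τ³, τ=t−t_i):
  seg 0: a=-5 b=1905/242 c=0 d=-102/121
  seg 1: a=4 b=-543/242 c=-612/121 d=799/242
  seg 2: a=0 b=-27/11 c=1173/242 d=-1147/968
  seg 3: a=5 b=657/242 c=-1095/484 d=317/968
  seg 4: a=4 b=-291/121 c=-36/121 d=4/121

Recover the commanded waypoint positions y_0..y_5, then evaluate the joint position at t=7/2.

y_0=-5 y_1=4 y_2=0 y_3=5 y_4=4 y_5=-5
S(7/2) = -1267/7744

y_0 = S_0(0) = a_0 = -5
y_1 = S_1(0) = a_1 = 4
y_2 = S_2(0) = a_2 = 0
y_3 = S_3(0) = a_3 = 5
y_4 = S_4(0) = a_4 = 4
y_5 = S_4(3) = -5
t_q=7/2 is in segment 2 (τ=1/2); S_2(τ)=-1267/7744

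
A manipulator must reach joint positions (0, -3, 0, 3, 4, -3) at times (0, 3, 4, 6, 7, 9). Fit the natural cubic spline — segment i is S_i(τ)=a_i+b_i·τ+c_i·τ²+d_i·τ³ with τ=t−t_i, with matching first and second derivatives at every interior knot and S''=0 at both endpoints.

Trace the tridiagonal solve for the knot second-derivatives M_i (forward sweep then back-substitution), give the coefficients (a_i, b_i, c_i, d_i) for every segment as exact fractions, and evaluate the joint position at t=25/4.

  seg 0: a=0 b=-7703/2906 c=0 d=533/2906
  seg 1: a=-3 b=3344/1453 c=4797/2906 d=-2767/2906
  seg 2: a=0 b=7981/2906 c=-1752/1453 d=1693/5812
  seg 3: a=3 b=4123/2906 c=1575/2906 d=-1396/1453
  seg 4: a=4 b=-1103/2906 c=-6801/2906 d=2267/5812
S(25/4) = 156857/46496

Δ: Δ0=-1, Δ1=3, Δ2=3/2, Δ3=1, Δ4=-7/2
row 1: diag=8, rhs=24; c'=1/8, d'=3
row 2: denom=6−1·1/8=47/8; d'=(-9−1·3)/(47/8)=-96/47
row 3: denom=6−2·16/47=250/47; d'=(-3−2·-96/47)/(250/47)=51/250
row 4: denom=6−1·47/250=1453/250; d'=(-27−1·51/250)/(1453/250)=-6801/1453
back: M4=-6801/1453
back: M3=51/250−47/250·-6801/1453=1575/1453
back: M2=-96/47−16/47·1575/1453=-3504/1453
back: M1=3−1/8·-3504/1453=4797/1453
M: M0=0, M1=4797/1453, M2=-3504/1453, M3=1575/1453, M4=-6801/1453, M5=0
seg 0: a=0, c=M0/2=0, d=(M1−M0)/(6·3)=533/2906, b=Δ0−h0·(2M0+M1)/6=-7703/2906
seg 1: a=-3, c=M1/2=4797/2906, d=(M2−M1)/(6·1)=-2767/2906, b=Δ1−h1·(2M1+M2)/6=3344/1453
seg 2: a=0, c=M2/2=-1752/1453, d=(M3−M2)/(6·2)=1693/5812, b=Δ2−h2·(2M2+M3)/6=7981/2906
seg 3: a=3, c=M3/2=1575/2906, d=(M4−M3)/(6·1)=-1396/1453, b=Δ3−h3·(2M3+M4)/6=4123/2906
seg 4: a=4, c=M4/2=-6801/2906, d=(M5−M4)/(6·2)=2267/5812, b=Δ4−h4·(2M4+M5)/6=-1103/2906
t_q=25/4 → seg 3, τ=1/4; S=3+4123/2906·τ+1575/2906·τ²+-1396/1453·τ³=156857/46496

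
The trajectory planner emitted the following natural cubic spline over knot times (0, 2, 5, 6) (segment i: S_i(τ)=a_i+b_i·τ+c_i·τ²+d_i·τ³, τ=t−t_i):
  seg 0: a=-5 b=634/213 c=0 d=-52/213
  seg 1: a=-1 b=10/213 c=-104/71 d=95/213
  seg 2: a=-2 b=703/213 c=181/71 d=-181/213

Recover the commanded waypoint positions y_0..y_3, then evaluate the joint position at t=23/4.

y_0=-5 y_1=-1 y_2=-2 y_3=3
S(23/4) = 7047/4544

y_0 = S_0(0) = a_0 = -5
y_1 = S_1(0) = a_1 = -1
y_2 = S_2(0) = a_2 = -2
y_3 = S_2(1) = 3
t_q=23/4 is in segment 2 (τ=3/4); S_2(τ)=7047/4544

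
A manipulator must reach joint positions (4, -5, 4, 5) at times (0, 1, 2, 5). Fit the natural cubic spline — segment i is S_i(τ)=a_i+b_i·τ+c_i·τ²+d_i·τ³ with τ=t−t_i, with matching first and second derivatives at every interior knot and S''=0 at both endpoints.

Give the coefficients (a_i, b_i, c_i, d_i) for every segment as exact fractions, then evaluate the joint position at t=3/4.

Δ: Δ0=-9, Δ1=9, Δ2=1/3
row 1: diag=4, rhs=108; c'=1/4, d'=27
row 2: denom=8−1·1/4=31/4; d'=(-52−1·27)/(31/4)=-316/31
back: M2=-316/31
back: M1=27−1/4·-316/31=916/31
M: M0=0, M1=916/31, M2=-316/31, M3=0
seg 0: a=4, c=M0/2=0, d=(M1−M0)/(6·1)=458/93, b=Δ0−h0·(2M0+M1)/6=-1295/93
seg 1: a=-5, c=M1/2=458/31, d=(M2−M1)/(6·1)=-616/93, b=Δ1−h1·(2M1+M2)/6=79/93
seg 2: a=4, c=M2/2=-158/31, d=(M3−M2)/(6·3)=158/279, b=Δ2−h2·(2M2+M3)/6=979/93
t_q=3/4 → seg 0, τ=3/4; S=4+-1295/93·τ+0·τ²+458/93·τ³=-4331/992

  seg 0: a=4 b=-1295/93 c=0 d=458/93
  seg 1: a=-5 b=79/93 c=458/31 d=-616/93
  seg 2: a=4 b=979/93 c=-158/31 d=158/279
S(3/4) = -4331/992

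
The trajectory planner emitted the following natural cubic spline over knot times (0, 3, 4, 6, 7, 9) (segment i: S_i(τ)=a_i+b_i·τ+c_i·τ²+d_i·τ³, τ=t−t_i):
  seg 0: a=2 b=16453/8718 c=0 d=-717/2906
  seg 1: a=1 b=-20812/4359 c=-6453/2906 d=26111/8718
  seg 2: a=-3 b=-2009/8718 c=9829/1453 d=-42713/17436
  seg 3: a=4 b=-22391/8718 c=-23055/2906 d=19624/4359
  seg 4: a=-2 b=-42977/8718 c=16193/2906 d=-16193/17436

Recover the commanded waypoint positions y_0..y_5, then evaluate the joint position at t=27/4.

y_0 = S_0(0) = a_0 = 2
y_1 = S_1(0) = a_1 = 1
y_2 = S_2(0) = a_2 = -3
y_3 = S_3(0) = a_3 = 4
y_4 = S_4(0) = a_4 = -2
y_5 = S_4(2) = 3
t_q=27/4 is in segment 3 (τ=3/4); S_3(τ)=-22767/46496

y_0=2 y_1=1 y_2=-3 y_3=4 y_4=-2 y_5=3
S(27/4) = -22767/46496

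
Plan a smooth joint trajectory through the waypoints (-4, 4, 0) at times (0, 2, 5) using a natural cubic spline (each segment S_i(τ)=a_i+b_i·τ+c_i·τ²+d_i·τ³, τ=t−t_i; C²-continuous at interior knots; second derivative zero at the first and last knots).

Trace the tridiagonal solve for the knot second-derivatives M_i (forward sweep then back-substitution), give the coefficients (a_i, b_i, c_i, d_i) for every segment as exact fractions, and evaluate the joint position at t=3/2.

Δ: Δ0=4, Δ1=-4/3
row 1: diag=10, rhs=-32; c'=3/10, d'=-16/5
back: M1=-16/5
M: M0=0, M1=-16/5, M2=0
seg 0: a=-4, c=M0/2=0, d=(M1−M0)/(6·2)=-4/15, b=Δ0−h0·(2M0+M1)/6=76/15
seg 1: a=4, c=M1/2=-8/5, d=(M2−M1)/(6·3)=8/45, b=Δ1−h1·(2M1+M2)/6=28/15
t_q=3/2 → seg 0, τ=3/2; S=-4+76/15·τ+0·τ²+-4/15·τ³=27/10

  seg 0: a=-4 b=76/15 c=0 d=-4/15
  seg 1: a=4 b=28/15 c=-8/5 d=8/45
S(3/2) = 27/10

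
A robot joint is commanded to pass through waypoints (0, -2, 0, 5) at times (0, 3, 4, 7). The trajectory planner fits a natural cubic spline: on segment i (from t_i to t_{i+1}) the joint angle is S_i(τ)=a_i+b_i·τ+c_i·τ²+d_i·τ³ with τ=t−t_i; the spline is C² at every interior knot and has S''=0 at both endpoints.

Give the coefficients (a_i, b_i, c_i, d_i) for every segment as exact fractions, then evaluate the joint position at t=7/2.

  seg 0: a=0 b=-107/63 c=0 d=65/567
  seg 1: a=-2 b=88/63 c=65/63 d=-3/7
  seg 2: a=0 b=137/63 c=-16/63 d=16/567
S(7/2) = -79/72

Δ: Δ0=-2/3, Δ1=2, Δ2=5/3
row 1: diag=8, rhs=16; c'=1/8, d'=2
row 2: denom=8−1·1/8=63/8; d'=(-2−1·2)/(63/8)=-32/63
back: M2=-32/63
back: M1=2−1/8·-32/63=130/63
M: M0=0, M1=130/63, M2=-32/63, M3=0
seg 0: a=0, c=M0/2=0, d=(M1−M0)/(6·3)=65/567, b=Δ0−h0·(2M0+M1)/6=-107/63
seg 1: a=-2, c=M1/2=65/63, d=(M2−M1)/(6·1)=-3/7, b=Δ1−h1·(2M1+M2)/6=88/63
seg 2: a=0, c=M2/2=-16/63, d=(M3−M2)/(6·3)=16/567, b=Δ2−h2·(2M2+M3)/6=137/63
t_q=7/2 → seg 1, τ=1/2; S=-2+88/63·τ+65/63·τ²+-3/7·τ³=-79/72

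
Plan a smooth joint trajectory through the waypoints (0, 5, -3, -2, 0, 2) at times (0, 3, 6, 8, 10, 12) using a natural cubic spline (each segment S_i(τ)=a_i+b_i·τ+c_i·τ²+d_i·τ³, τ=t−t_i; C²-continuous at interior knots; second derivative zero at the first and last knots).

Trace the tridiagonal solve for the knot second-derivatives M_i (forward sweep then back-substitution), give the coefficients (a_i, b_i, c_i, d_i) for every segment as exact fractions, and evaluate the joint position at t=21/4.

  seg 0: a=0 b=3247/1046 c=0 d=-4511/28242
  seg 1: a=5 b=-632/523 c=-4511/3138 d=8957/28242
  seg 2: a=-3 b=-1329/1046 c=741/523 d=-139/523
  seg 3: a=-2 b=1263/1046 c=-93/523 d=155/4184
  seg 4: a=0 b=492/523 c=93/2092 d=-31/4184
S(21/4) = -92645/66944

Δ: Δ0=5/3, Δ1=-8/3, Δ2=1/2, Δ3=1, Δ4=1
row 1: diag=12, rhs=-26; c'=1/4, d'=-13/6
row 2: denom=10−3·1/4=37/4; d'=(19−3·-13/6)/(37/4)=102/37
row 3: denom=8−2·8/37=280/37; d'=(3−2·102/37)/(280/37)=-93/280
row 4: denom=8−2·37/140=523/70; d'=(0−2·-93/280)/(523/70)=93/1046
back: M4=93/1046
back: M3=-93/280−37/140·93/1046=-186/523
back: M2=102/37−8/37·-186/523=1482/523
back: M1=-13/6−1/4·1482/523=-4511/1569
M: M0=0, M1=-4511/1569, M2=1482/523, M3=-186/523, M4=93/1046, M5=0
seg 0: a=0, c=M0/2=0, d=(M1−M0)/(6·3)=-4511/28242, b=Δ0−h0·(2M0+M1)/6=3247/1046
seg 1: a=5, c=M1/2=-4511/3138, d=(M2−M1)/(6·3)=8957/28242, b=Δ1−h1·(2M1+M2)/6=-632/523
seg 2: a=-3, c=M2/2=741/523, d=(M3−M2)/(6·2)=-139/523, b=Δ2−h2·(2M2+M3)/6=-1329/1046
seg 3: a=-2, c=M3/2=-93/523, d=(M4−M3)/(6·2)=155/4184, b=Δ3−h3·(2M3+M4)/6=1263/1046
seg 4: a=0, c=M4/2=93/2092, d=(M5−M4)/(6·2)=-31/4184, b=Δ4−h4·(2M4+M5)/6=492/523
t_q=21/4 → seg 1, τ=9/4; S=5+-632/523·τ+-4511/3138·τ²+8957/28242·τ³=-92645/66944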